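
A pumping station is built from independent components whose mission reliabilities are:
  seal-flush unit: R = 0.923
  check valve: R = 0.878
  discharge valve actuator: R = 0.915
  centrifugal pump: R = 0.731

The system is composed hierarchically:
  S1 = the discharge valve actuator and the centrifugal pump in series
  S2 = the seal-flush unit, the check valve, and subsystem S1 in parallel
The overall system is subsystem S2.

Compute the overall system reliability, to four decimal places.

Series (discharge valve actuator and centrifugal pump): 0.915000 × 0.731000 = 0.668865
Parallel (seal-flush unit, check valve, and [0.668865]): 1 − (1 − 0.923000)(1 − 0.878000)(1 − 0.668865) = 0.9969

0.9969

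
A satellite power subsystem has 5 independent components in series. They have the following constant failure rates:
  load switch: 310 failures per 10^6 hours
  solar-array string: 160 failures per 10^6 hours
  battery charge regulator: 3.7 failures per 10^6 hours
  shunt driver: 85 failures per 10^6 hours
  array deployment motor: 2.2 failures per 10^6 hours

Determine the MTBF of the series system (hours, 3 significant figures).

Series of exponential components: λ_sys = Σ λ_i
λ_sys = 0.00031 + 0.00016 + 0.0000037 + 0.000085 + 0.0000022 = 5.6090e-04 /h
MTBF = 1 / λ_sys = 1780 h

1780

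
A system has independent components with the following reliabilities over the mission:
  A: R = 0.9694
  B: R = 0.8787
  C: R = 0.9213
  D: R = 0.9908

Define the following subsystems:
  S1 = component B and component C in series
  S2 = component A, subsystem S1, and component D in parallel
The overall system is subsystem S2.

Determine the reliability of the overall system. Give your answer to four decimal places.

0.9999

Series (B and C): 0.878700 × 0.921300 = 0.809546
Parallel (A, [0.809546], and D): 1 − (1 − 0.969400)(1 − 0.809546)(1 − 0.990800) = 0.9999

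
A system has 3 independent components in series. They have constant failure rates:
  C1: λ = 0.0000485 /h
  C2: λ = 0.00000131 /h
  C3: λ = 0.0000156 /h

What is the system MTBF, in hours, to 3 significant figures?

Series of exponential components: λ_sys = Σ λ_i
λ_sys = 0.0000485 + 0.00000131 + 0.0000156 = 6.5410e-05 /h
MTBF = 1 / λ_sys = 15300 h

15300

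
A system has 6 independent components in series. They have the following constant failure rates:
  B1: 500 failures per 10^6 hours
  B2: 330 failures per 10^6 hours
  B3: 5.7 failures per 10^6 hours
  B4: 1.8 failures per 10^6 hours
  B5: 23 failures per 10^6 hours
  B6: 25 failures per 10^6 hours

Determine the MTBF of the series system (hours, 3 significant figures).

1130

Series of exponential components: λ_sys = Σ λ_i
λ_sys = 0.00050 + 0.00033 + 0.0000057 + 0.0000018 + 0.000023 + 0.000025 = 8.8550e-04 /h
MTBF = 1 / λ_sys = 1130 h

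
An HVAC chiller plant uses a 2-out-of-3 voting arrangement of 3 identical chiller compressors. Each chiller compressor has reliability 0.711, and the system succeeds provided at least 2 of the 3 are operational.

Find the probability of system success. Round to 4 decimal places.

R = Σ_{i=2}^{3} C(3,i) p^i (1−p)^{3−i} with p = 0.711
C(3,2)·0.711^2·0.289^1 = 0.438287
C(3,3)·0.711^3·0.289^0 = 0.359425
Sum = 0.7977

0.7977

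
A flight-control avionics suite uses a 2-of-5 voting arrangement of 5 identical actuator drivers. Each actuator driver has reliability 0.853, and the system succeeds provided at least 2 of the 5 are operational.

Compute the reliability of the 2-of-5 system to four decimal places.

R = Σ_{i=2}^{5} C(5,i) p^i (1−p)^{5−i} with p = 0.853
C(5,2)·0.853^2·0.147^3 = 0.023113
C(5,3)·0.853^3·0.147^2 = 0.134116
C(5,4)·0.853^4·0.147^1 = 0.389120
C(5,5)·0.853^5·0.147^0 = 0.451591
Sum = 0.9979

0.9979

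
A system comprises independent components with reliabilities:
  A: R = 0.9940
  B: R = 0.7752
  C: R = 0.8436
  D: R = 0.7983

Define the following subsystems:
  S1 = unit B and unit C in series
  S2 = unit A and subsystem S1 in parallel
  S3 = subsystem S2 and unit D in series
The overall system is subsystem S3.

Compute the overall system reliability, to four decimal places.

Series (B and C): 0.775200 × 0.843600 = 0.653959
Parallel (A and [0.653959]): 1 − (1 − 0.994000)(1 − 0.653959) = 0.997924
Series ([0.997924] and D): 0.997924 × 0.798300 = 0.7966

0.7966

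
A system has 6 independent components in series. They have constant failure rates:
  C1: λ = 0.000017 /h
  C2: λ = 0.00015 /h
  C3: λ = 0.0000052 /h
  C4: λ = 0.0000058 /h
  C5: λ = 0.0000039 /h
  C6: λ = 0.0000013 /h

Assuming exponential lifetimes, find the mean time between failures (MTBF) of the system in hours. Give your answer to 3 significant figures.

5460

Series of exponential components: λ_sys = Σ λ_i
λ_sys = 0.000017 + 0.00015 + 0.0000052 + 0.0000058 + 0.0000039 + 0.0000013 = 1.8320e-04 /h
MTBF = 1 / λ_sys = 5460 h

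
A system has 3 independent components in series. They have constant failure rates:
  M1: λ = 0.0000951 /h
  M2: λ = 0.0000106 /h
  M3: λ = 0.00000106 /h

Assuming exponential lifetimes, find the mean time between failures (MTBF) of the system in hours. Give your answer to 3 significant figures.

Series of exponential components: λ_sys = Σ λ_i
λ_sys = 0.0000951 + 0.0000106 + 0.00000106 = 1.0676e-04 /h
MTBF = 1 / λ_sys = 9370 h

9370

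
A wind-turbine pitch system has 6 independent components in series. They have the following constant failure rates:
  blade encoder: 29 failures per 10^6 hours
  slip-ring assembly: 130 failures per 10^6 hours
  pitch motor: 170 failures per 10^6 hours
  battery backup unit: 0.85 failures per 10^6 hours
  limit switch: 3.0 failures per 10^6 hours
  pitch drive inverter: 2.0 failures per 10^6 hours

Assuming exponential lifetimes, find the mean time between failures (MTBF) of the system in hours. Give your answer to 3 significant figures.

2990

Series of exponential components: λ_sys = Σ λ_i
λ_sys = 0.000029 + 0.00013 + 0.00017 + 0.00000085 + 0.0000030 + 0.0000020 = 3.3485e-04 /h
MTBF = 1 / λ_sys = 2990 h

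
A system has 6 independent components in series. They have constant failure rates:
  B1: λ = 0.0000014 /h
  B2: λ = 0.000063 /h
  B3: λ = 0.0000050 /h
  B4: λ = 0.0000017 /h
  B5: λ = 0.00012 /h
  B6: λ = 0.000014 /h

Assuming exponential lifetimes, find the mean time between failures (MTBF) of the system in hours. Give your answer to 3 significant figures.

4880

Series of exponential components: λ_sys = Σ λ_i
λ_sys = 0.0000014 + 0.000063 + 0.0000050 + 0.0000017 + 0.00012 + 0.000014 = 2.0510e-04 /h
MTBF = 1 / λ_sys = 4880 h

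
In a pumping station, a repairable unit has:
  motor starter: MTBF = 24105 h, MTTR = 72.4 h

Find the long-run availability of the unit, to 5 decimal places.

A(motor starter) = MTBF/(MTBF+MTTR) = 24105/(24105+72.4) = 0.99701

0.99701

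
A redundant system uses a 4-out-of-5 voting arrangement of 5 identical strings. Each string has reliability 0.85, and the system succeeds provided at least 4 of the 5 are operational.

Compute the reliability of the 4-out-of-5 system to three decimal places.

0.835

R = Σ_{i=4}^{5} C(5,i) p^i (1−p)^{5−i} with p = 0.85
C(5,4)·0.85^4·0.15^1 = 0.39150
C(5,5)·0.85^5·0.15^0 = 0.44371
Sum = 0.835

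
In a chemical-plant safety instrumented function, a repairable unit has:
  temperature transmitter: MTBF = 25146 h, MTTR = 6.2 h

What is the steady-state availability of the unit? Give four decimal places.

0.9998

A(temperature transmitter) = MTBF/(MTBF+MTTR) = 25146/(25146+6.2) = 0.9998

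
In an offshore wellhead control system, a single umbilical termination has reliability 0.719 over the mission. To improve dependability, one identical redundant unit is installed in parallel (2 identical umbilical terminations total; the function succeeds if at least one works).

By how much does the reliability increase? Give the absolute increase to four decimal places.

0.2020

R_before = 0.719
R_after = 1 − (1 − 0.719)^2 = 0.9210
ΔR = 0.9210 − 0.719 = 0.2020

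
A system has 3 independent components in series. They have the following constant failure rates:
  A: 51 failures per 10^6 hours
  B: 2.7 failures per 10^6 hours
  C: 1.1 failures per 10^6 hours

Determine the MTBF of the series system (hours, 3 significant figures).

Series of exponential components: λ_sys = Σ λ_i
λ_sys = 0.000051 + 0.0000027 + 0.0000011 = 5.4800e-05 /h
MTBF = 1 / λ_sys = 18200 h

18200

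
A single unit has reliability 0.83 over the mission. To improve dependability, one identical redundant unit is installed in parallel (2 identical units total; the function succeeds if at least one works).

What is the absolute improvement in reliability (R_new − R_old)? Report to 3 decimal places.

R_before = 0.83
R_after = 1 − (1 − 0.83)^2 = 0.971
ΔR = 0.971 − 0.83 = 0.141

0.141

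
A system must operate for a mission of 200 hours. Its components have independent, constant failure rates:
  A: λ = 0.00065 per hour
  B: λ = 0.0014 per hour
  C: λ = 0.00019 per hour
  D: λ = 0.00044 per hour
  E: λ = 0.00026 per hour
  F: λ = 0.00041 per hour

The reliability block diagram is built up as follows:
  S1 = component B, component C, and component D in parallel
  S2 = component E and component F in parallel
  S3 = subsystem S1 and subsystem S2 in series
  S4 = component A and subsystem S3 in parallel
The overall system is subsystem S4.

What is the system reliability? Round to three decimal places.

0.999

R(A) = exp(−0.00065 × 200) = 0.87810
R(B) = exp(−0.0014 × 200) = 0.75578
R(C) = exp(−0.00019 × 200) = 0.96271
R(D) = exp(−0.00044 × 200) = 0.91576
R(E) = exp(−0.00026 × 200) = 0.94933
R(F) = exp(−0.00041 × 200) = 0.92127
Parallel (B, C, and D): 1 − (1 − 0.75578)(1 − 0.96271)(1 − 0.91576) = 0.99923
Parallel (E and F): 1 − (1 − 0.94933)(1 − 0.92127) = 0.99601
Series ([0.99923] and [0.99601]): 0.99923 × 0.99601 = 0.99524
Parallel (A and [0.99524]): 1 − (1 − 0.87810)(1 − 0.99524) = 0.999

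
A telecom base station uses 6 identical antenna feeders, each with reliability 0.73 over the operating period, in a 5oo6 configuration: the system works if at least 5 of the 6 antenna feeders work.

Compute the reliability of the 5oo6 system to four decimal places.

0.4872

R = Σ_{i=5}^{6} C(6,i) p^i (1−p)^{6−i} with p = 0.73
C(6,5)·0.73^5·0.27^1 = 0.335838
C(6,6)·0.73^6·0.27^0 = 0.151334
Sum = 0.4872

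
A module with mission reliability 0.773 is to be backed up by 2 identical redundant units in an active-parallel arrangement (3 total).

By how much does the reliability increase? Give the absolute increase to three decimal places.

0.215

R_before = 0.773
R_after = 1 − (1 − 0.773)^3 = 0.988
ΔR = 0.988 − 0.773 = 0.215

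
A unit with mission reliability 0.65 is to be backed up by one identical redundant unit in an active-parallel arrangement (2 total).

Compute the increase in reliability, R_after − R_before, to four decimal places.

R_before = 0.65
R_after = 1 − (1 − 0.65)^2 = 0.8775
ΔR = 0.8775 − 0.65 = 0.2275

0.2275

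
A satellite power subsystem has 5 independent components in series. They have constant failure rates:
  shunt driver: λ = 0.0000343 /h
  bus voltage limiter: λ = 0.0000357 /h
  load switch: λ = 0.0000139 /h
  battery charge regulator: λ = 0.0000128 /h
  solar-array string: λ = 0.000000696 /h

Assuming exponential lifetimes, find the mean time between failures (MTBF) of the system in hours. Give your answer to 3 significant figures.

10300

Series of exponential components: λ_sys = Σ λ_i
λ_sys = 0.0000343 + 0.0000357 + 0.0000139 + 0.0000128 + 0.000000696 = 9.7396e-05 /h
MTBF = 1 / λ_sys = 10300 h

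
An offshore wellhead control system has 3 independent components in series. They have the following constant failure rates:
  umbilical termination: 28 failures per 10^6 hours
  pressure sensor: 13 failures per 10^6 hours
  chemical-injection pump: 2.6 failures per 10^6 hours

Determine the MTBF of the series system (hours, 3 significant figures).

Series of exponential components: λ_sys = Σ λ_i
λ_sys = 0.000028 + 0.000013 + 0.0000026 = 4.3600e-05 /h
MTBF = 1 / λ_sys = 22900 h

22900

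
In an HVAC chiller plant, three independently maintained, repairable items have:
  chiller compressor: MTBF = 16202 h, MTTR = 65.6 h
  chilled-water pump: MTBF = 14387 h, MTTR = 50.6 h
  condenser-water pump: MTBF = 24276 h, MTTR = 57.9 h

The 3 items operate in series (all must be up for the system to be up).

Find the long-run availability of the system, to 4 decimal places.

0.9901

A(chiller compressor) = MTBF/(MTBF+MTTR) = 16202/(16202+65.6) = 0.995967
A(chilled-water pump) = MTBF/(MTBF+MTTR) = 14387/(14387+50.6) = 0.996495
A(condenser-water pump) = MTBF/(MTBF+MTTR) = 24276/(24276+57.9) = 0.997621
Series availability: 0.995967 × 0.996495 × 0.997621 = 0.9901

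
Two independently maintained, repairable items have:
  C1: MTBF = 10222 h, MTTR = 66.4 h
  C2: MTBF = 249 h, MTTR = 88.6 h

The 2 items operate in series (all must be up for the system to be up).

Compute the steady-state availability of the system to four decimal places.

0.7328

A(C1) = MTBF/(MTBF+MTTR) = 10222/(10222+66.4) = 0.993546
A(C2) = MTBF/(MTBF+MTTR) = 249/(249+88.6) = 0.737559
Series availability: 0.993546 × 0.737559 = 0.7328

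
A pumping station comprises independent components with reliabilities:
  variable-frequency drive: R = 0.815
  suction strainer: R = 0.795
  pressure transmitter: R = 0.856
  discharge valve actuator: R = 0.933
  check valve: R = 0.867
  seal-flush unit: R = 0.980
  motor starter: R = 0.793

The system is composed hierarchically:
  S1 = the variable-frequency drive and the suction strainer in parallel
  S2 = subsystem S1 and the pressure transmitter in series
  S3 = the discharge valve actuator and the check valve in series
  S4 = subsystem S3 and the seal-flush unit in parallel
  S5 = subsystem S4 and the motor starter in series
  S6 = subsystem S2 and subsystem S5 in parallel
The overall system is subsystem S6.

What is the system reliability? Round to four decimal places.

0.9629

Parallel (variable-frequency drive and suction strainer): 1 − (1 − 0.815000)(1 − 0.795000) = 0.962075
Series ([0.962075] and pressure transmitter): 0.962075 × 0.856000 = 0.823536
Series (discharge valve actuator and check valve): 0.933000 × 0.867000 = 0.808911
Parallel ([0.808911] and seal-flush unit): 1 − (1 − 0.808911)(1 − 0.980000) = 0.996178
Series ([0.996178] and motor starter): 0.996178 × 0.793000 = 0.789969
Parallel ([0.823536] and [0.789969]): 1 − (1 − 0.823536)(1 − 0.789969) = 0.9629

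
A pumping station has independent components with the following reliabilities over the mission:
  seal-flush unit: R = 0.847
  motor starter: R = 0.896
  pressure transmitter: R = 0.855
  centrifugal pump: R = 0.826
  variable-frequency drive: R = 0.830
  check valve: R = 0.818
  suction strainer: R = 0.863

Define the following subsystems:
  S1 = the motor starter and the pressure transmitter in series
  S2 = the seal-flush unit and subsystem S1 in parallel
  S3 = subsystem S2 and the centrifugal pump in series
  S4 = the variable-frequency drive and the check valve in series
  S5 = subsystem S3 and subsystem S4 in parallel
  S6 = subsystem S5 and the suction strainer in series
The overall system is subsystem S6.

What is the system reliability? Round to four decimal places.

0.8066

Series (motor starter and pressure transmitter): 0.896000 × 0.855000 = 0.766080
Parallel (seal-flush unit and [0.766080]): 1 − (1 − 0.847000)(1 − 0.766080) = 0.964210
Series ([0.964210] and centrifugal pump): 0.964210 × 0.826000 = 0.796437
Series (variable-frequency drive and check valve): 0.830000 × 0.818000 = 0.678940
Parallel ([0.796437] and [0.678940]): 1 − (1 − 0.796437)(1 − 0.678940) = 0.934644
Series ([0.934644] and suction strainer): 0.934644 × 0.863000 = 0.8066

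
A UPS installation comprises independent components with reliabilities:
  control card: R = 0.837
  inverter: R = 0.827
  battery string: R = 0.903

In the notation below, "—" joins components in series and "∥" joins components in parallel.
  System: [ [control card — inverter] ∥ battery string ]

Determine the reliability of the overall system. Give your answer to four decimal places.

Series (control card and inverter): 0.837000 × 0.827000 = 0.692199
Parallel ([0.692199] and battery string): 1 − (1 − 0.692199)(1 − 0.903000) = 0.9701

0.9701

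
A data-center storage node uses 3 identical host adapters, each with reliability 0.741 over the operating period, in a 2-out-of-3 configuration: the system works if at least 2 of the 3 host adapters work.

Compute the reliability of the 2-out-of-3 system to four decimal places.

R = Σ_{i=2}^{3} C(3,i) p^i (1−p)^{3−i} with p = 0.741
C(3,2)·0.741^2·0.259^1 = 0.426636
C(3,3)·0.741^3·0.259^0 = 0.406869
Sum = 0.8335

0.8335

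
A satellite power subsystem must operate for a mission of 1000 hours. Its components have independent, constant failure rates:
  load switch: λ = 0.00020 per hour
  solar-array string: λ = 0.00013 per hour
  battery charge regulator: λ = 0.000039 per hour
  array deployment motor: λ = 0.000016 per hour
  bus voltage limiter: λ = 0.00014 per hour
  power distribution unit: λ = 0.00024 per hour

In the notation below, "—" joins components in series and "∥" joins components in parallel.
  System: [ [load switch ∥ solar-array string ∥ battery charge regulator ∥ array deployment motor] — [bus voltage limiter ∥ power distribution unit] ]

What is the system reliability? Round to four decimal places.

0.9721

R(load switch) = exp(−0.00020 × 1000) = 0.818731
R(solar-array string) = exp(−0.00013 × 1000) = 0.878095
R(battery charge regulator) = exp(−0.000039 × 1000) = 0.961751
R(array deployment motor) = exp(−0.000016 × 1000) = 0.984127
R(bus voltage limiter) = exp(−0.00014 × 1000) = 0.869358
R(power distribution unit) = exp(−0.00024 × 1000) = 0.786628
Parallel (load switch, solar-array string, battery charge regulator, and array deployment motor): 1 − (1 − 0.818731)(1 − 0.878095)(1 − 0.961751)(1 − 0.984127) = 0.999987
Parallel (bus voltage limiter and power distribution unit): 1 − (1 − 0.869358)(1 − 0.786628) = 0.972125
Series ([0.999987] and [0.972125]): 0.999987 × 0.972125 = 0.9721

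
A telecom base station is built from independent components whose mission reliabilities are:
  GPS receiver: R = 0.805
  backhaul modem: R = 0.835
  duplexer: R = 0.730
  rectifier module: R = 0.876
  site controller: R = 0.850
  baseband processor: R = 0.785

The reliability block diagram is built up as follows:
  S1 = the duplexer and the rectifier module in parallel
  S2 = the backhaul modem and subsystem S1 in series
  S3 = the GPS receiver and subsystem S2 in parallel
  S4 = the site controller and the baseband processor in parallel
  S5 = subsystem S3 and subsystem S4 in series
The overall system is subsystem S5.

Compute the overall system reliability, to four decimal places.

Parallel (duplexer and rectifier module): 1 − (1 − 0.730000)(1 − 0.876000) = 0.966520
Series (backhaul modem and [0.966520]): 0.835000 × 0.966520 = 0.807044
Parallel (GPS receiver and [0.807044]): 1 − (1 − 0.805000)(1 − 0.807044) = 0.962374
Parallel (site controller and baseband processor): 1 − (1 − 0.850000)(1 − 0.785000) = 0.967750
Series ([0.962374] and [0.967750]): 0.962374 × 0.967750 = 0.9313

0.9313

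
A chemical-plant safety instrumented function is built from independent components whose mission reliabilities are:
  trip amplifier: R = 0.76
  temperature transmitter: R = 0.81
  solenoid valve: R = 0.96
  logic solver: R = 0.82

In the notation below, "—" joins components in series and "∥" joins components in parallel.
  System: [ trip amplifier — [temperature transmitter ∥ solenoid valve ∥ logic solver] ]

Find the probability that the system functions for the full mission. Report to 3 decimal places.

0.759

Parallel (temperature transmitter, solenoid valve, and logic solver): 1 − (1 − 0.81000)(1 − 0.96000)(1 − 0.82000) = 0.99863
Series (trip amplifier and [0.99863]): 0.76000 × 0.99863 = 0.759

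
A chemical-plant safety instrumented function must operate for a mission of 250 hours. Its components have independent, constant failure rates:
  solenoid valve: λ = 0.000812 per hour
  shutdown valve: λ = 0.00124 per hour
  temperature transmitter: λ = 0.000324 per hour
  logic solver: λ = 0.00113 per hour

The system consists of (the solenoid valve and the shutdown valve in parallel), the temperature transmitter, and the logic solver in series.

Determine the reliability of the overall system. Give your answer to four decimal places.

0.6612

R(solenoid valve) = exp(−0.000812 × 250) = 0.816278
R(shutdown valve) = exp(−0.00124 × 250) = 0.733447
R(temperature transmitter) = exp(−0.000324 × 250) = 0.922194
R(logic solver) = exp(−0.00113 × 250) = 0.753897
Parallel (solenoid valve and shutdown valve): 1 − (1 − 0.816278)(1 − 0.733447) = 0.951028
Series ([0.951028], temperature transmitter, and logic solver): 0.951028 × 0.922194 × 0.753897 = 0.6612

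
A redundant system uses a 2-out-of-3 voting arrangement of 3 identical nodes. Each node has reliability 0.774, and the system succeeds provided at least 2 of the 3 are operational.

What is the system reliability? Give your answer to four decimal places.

R = Σ_{i=2}^{3} C(3,i) p^i (1−p)^{3−i} with p = 0.774
C(3,2)·0.774^2·0.226^1 = 0.406174
C(3,3)·0.774^3·0.226^0 = 0.463685
Sum = 0.8699

0.8699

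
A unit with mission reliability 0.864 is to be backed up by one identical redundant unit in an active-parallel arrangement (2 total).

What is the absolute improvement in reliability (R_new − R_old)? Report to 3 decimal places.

0.118

R_before = 0.864
R_after = 1 − (1 − 0.864)^2 = 0.982
ΔR = 0.982 − 0.864 = 0.118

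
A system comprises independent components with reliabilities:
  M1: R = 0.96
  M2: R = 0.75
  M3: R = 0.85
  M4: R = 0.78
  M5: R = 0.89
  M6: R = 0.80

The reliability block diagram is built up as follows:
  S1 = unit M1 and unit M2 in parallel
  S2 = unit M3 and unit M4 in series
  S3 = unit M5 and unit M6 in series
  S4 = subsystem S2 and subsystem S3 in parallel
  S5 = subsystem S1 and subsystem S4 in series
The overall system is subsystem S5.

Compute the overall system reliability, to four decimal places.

0.8939

Parallel (M1 and M2): 1 − (1 − 0.960000)(1 − 0.750000) = 0.990000
Series (M3 and M4): 0.850000 × 0.780000 = 0.663000
Series (M5 and M6): 0.890000 × 0.800000 = 0.712000
Parallel ([0.663000] and [0.712000]): 1 − (1 − 0.663000)(1 − 0.712000) = 0.902944
Series ([0.990000] and [0.902944]): 0.990000 × 0.902944 = 0.8939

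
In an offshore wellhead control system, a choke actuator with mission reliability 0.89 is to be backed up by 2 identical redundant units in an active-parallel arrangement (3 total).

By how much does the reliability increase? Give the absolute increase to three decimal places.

0.109

R_before = 0.89
R_after = 1 − (1 − 0.89)^3 = 0.999
ΔR = 0.999 − 0.89 = 0.109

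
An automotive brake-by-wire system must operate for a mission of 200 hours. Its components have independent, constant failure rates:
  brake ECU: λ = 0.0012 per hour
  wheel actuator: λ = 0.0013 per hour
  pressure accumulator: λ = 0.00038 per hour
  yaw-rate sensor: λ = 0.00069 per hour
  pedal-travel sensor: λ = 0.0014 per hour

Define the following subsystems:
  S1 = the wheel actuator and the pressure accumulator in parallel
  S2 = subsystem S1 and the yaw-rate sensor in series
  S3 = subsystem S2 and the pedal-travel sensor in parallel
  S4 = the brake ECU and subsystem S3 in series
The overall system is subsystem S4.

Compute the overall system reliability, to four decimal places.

R(brake ECU) = exp(−0.0012 × 200) = 0.786628
R(wheel actuator) = exp(−0.0013 × 200) = 0.771052
R(pressure accumulator) = exp(−0.00038 × 200) = 0.926816
R(yaw-rate sensor) = exp(−0.00069 × 200) = 0.871099
R(pedal-travel sensor) = exp(−0.0014 × 200) = 0.755784
Parallel (wheel actuator and pressure accumulator): 1 − (1 − 0.771052)(1 − 0.926816) = 0.983245
Series ([0.983245] and yaw-rate sensor): 0.983245 × 0.871099 = 0.856504
Parallel ([0.856504] and pedal-travel sensor): 1 − (1 − 0.856504)(1 − 0.755784) = 0.964956
Series (brake ECU and [0.964956]): 0.786628 × 0.964956 = 0.7591

0.7591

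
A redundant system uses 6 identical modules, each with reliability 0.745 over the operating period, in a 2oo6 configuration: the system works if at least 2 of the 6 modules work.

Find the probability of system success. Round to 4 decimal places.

R = Σ_{i=2}^{6} C(6,i) p^i (1−p)^{6−i} with p = 0.745
C(6,2)·0.745^2·0.255^4 = 0.035202
C(6,3)·0.745^3·0.255^3 = 0.137126
C(6,4)·0.745^4·0.255^2 = 0.300467
C(6,5)·0.745^5·0.255^1 = 0.351134
C(6,6)·0.745^6·0.255^0 = 0.170977
Sum = 0.9949

0.9949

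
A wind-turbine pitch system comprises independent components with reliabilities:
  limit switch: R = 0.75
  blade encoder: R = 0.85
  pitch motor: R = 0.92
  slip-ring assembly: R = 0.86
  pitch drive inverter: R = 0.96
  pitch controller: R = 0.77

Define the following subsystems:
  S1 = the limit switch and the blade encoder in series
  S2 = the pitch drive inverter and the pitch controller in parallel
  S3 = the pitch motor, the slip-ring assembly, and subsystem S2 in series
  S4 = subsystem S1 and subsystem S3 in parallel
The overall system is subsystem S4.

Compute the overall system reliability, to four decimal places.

Series (limit switch and blade encoder): 0.750000 × 0.850000 = 0.637500
Parallel (pitch drive inverter and pitch controller): 1 − (1 − 0.960000)(1 − 0.770000) = 0.990800
Series (pitch motor, slip-ring assembly, and [0.990800]): 0.920000 × 0.860000 × 0.990800 = 0.783921
Parallel ([0.637500] and [0.783921]): 1 − (1 − 0.637500)(1 − 0.783921) = 0.9217

0.9217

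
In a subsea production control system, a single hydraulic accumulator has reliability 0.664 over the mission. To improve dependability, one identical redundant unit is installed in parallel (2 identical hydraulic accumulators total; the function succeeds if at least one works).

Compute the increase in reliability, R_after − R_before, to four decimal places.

R_before = 0.664
R_after = 1 − (1 − 0.664)^2 = 0.8871
ΔR = 0.8871 − 0.664 = 0.2231

0.2231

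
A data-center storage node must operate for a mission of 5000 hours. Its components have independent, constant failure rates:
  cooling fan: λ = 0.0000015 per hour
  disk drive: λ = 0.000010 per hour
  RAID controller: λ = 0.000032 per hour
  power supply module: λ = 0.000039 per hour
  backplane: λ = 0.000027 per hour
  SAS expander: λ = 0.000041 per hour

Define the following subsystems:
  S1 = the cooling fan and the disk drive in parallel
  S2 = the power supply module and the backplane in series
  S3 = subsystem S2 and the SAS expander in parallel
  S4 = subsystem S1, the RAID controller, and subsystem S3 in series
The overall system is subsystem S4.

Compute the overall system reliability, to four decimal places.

R(cooling fan) = exp(−0.0000015 × 5000) = 0.992528
R(disk drive) = exp(−0.000010 × 5000) = 0.951229
R(RAID controller) = exp(−0.000032 × 5000) = 0.852144
R(power supply module) = exp(−0.000039 × 5000) = 0.822835
R(backplane) = exp(−0.000027 × 5000) = 0.873716
R(SAS expander) = exp(−0.000041 × 5000) = 0.814647
Parallel (cooling fan and disk drive): 1 − (1 − 0.992528)(1 − 0.951229) = 0.999636
Series (power supply module and backplane): 0.822835 × 0.873716 = 0.718924
Parallel ([0.718924] and SAS expander): 1 − (1 − 0.718924)(1 − 0.814647) = 0.947902
Series ([0.999636], RAID controller, and [0.947902]): 0.999636 × 0.852144 × 0.947902 = 0.8075

0.8075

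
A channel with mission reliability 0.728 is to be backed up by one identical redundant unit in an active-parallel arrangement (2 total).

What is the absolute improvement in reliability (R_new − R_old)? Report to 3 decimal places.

R_before = 0.728
R_after = 1 − (1 − 0.728)^2 = 0.926
ΔR = 0.926 − 0.728 = 0.198

0.198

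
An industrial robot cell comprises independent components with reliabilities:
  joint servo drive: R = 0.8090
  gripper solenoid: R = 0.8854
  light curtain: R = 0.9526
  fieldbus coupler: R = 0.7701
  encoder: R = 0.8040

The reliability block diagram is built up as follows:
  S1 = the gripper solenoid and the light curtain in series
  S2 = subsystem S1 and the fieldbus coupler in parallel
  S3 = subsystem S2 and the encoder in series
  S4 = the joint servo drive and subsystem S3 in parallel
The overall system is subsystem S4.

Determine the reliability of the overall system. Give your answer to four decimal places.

Series (gripper solenoid and light curtain): 0.885400 × 0.952600 = 0.843432
Parallel ([0.843432] and fieldbus coupler): 1 − (1 − 0.843432)(1 − 0.770100) = 0.964005
Series ([0.964005] and encoder): 0.964005 × 0.804000 = 0.775060
Parallel (joint servo drive and [0.775060]): 1 − (1 − 0.809000)(1 − 0.775060) = 0.9570

0.9570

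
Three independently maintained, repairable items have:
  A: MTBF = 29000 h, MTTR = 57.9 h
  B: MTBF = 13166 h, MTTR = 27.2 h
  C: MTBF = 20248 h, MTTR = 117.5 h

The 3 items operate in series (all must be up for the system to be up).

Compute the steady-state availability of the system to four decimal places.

A(A) = MTBF/(MTBF+MTTR) = 29000/(29000+57.9) = 0.998007
A(B) = MTBF/(MTBF+MTTR) = 13166/(13166+27.2) = 0.997938
A(C) = MTBF/(MTBF+MTTR) = 20248/(20248+117.5) = 0.994230
Series availability: 0.998007 × 0.997938 × 0.994230 = 0.9902

0.9902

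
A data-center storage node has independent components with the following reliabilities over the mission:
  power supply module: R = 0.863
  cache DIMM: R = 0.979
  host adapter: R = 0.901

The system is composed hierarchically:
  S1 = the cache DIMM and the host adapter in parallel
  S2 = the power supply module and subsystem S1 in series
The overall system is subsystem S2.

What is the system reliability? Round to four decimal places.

Parallel (cache DIMM and host adapter): 1 − (1 − 0.979000)(1 − 0.901000) = 0.997921
Series (power supply module and [0.997921]): 0.863000 × 0.997921 = 0.8612

0.8612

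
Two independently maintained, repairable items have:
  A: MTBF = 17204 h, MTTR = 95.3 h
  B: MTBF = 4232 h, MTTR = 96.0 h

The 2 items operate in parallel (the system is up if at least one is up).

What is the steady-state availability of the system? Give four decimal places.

0.9999

A(A) = MTBF/(MTBF+MTTR) = 17204/(17204+95.3) = 0.994491
A(B) = MTBF/(MTBF+MTTR) = 4232/(4232+96.0) = 0.977819
Parallel availability: 1 − (1 − 0.994491)(1 − 0.977819) = 0.9999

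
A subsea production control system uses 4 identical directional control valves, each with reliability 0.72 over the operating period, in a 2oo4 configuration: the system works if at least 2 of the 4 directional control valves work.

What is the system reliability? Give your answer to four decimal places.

R = Σ_{i=2}^{4} C(4,i) p^i (1−p)^{4−i} with p = 0.72
C(4,2)·0.72^2·0.28^2 = 0.243855
C(4,3)·0.72^3·0.28^1 = 0.418038
C(4,4)·0.72^4·0.28^0 = 0.268739
Sum = 0.9306

0.9306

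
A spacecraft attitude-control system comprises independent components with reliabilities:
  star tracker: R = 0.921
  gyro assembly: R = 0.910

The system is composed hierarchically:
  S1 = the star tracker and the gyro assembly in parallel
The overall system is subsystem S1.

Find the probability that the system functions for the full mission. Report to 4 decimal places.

0.9929

Parallel (star tracker and gyro assembly): 1 − (1 − 0.921000)(1 − 0.910000) = 0.9929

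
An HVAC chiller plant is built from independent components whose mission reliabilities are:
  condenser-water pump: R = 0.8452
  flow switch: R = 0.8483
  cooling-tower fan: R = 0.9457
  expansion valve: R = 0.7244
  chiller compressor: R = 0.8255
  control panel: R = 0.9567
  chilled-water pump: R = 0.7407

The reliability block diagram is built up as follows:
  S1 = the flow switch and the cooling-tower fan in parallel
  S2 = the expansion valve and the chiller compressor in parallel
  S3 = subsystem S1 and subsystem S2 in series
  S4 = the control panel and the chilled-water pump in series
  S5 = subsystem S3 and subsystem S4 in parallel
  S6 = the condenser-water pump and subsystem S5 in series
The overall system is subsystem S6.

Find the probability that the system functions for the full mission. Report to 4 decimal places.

0.8314

Parallel (flow switch and cooling-tower fan): 1 − (1 − 0.848300)(1 − 0.945700) = 0.991763
Parallel (expansion valve and chiller compressor): 1 − (1 − 0.724400)(1 − 0.825500) = 0.951908
Series ([0.991763] and [0.951908]): 0.991763 × 0.951908 = 0.944067
Series (control panel and chilled-water pump): 0.956700 × 0.740700 = 0.708628
Parallel ([0.944067] and [0.708628]): 1 − (1 − 0.944067)(1 − 0.708628) = 0.983703
Series (condenser-water pump and [0.983703]): 0.845200 × 0.983703 = 0.8314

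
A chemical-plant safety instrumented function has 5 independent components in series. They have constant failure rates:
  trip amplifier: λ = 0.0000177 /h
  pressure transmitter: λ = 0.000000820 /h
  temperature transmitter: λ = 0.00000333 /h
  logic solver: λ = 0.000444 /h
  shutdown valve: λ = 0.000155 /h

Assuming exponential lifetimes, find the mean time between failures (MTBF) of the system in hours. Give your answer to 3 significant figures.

Series of exponential components: λ_sys = Σ λ_i
λ_sys = 0.0000177 + 0.000000820 + 0.00000333 + 0.000444 + 0.000155 = 6.2085e-04 /h
MTBF = 1 / λ_sys = 1610 h

1610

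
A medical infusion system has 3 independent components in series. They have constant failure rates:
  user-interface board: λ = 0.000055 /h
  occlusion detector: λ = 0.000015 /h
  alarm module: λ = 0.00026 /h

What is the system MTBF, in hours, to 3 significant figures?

3030

Series of exponential components: λ_sys = Σ λ_i
λ_sys = 0.000055 + 0.000015 + 0.00026 = 3.3000e-04 /h
MTBF = 1 / λ_sys = 3030 h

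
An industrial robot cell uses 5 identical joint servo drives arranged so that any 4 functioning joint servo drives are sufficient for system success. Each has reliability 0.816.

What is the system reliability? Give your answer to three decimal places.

0.770

R = Σ_{i=4}^{5} C(5,i) p^i (1−p)^{5−i} with p = 0.816
C(5,4)·0.816^4·0.184^1 = 0.40790
C(5,5)·0.816^5·0.184^0 = 0.36179
Sum = 0.770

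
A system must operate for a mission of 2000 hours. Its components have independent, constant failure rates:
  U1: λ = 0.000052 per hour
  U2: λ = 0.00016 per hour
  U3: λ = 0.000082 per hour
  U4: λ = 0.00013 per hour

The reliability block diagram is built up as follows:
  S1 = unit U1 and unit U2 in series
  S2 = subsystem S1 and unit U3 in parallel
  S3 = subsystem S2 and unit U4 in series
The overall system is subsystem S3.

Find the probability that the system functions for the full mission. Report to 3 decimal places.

0.731

R(U1) = exp(−0.000052 × 2000) = 0.90123
R(U2) = exp(−0.00016 × 2000) = 0.72615
R(U3) = exp(−0.000082 × 2000) = 0.84874
R(U4) = exp(−0.00013 × 2000) = 0.77105
Series (U1 and U2): 0.90123 × 0.72615 = 0.65443
Parallel ([0.65443] and U3): 1 − (1 − 0.65443)(1 − 0.84874) = 0.94773
Series ([0.94773] and U4): 0.94773 × 0.77105 = 0.731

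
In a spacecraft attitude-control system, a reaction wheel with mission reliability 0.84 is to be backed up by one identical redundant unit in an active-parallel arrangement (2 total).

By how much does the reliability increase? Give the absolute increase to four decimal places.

R_before = 0.84
R_after = 1 − (1 − 0.84)^2 = 0.9744
ΔR = 0.9744 − 0.84 = 0.1344

0.1344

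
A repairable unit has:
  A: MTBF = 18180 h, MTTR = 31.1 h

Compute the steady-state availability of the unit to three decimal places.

0.998

A(A) = MTBF/(MTBF+MTTR) = 18180/(18180+31.1) = 0.998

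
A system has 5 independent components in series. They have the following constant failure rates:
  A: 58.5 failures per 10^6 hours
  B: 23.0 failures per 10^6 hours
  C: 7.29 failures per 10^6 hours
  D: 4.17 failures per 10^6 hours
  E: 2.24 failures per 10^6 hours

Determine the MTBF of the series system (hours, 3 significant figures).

Series of exponential components: λ_sys = Σ λ_i
λ_sys = 0.0000585 + 0.0000230 + 0.00000729 + 0.00000417 + 0.00000224 = 9.5200e-05 /h
MTBF = 1 / λ_sys = 10500 h

10500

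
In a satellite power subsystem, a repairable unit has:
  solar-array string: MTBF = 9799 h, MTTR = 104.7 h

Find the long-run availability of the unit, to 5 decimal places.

A(solar-array string) = MTBF/(MTBF+MTTR) = 9799/(9799+104.7) = 0.98943

0.98943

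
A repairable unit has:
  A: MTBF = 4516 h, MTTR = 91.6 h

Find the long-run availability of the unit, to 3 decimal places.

0.980

A(A) = MTBF/(MTBF+MTTR) = 4516/(4516+91.6) = 0.980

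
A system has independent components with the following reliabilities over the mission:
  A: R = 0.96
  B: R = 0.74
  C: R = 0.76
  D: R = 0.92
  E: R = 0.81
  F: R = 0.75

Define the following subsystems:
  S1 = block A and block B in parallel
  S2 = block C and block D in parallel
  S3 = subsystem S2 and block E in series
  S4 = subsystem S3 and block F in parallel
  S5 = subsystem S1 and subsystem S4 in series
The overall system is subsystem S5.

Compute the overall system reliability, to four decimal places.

0.9387

Parallel (A and B): 1 − (1 − 0.960000)(1 − 0.740000) = 0.989600
Parallel (C and D): 1 − (1 − 0.760000)(1 − 0.920000) = 0.980800
Series ([0.980800] and E): 0.980800 × 0.810000 = 0.794448
Parallel ([0.794448] and F): 1 − (1 − 0.794448)(1 − 0.750000) = 0.948612
Series ([0.989600] and [0.948612]): 0.989600 × 0.948612 = 0.9387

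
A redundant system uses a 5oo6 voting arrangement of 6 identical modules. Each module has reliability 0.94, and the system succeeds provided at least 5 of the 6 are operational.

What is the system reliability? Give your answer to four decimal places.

R = Σ_{i=5}^{6} C(6,i) p^i (1−p)^{6−i} with p = 0.94
C(6,5)·0.94^5·0.06^1 = 0.264205
C(6,6)·0.94^6·0.06^0 = 0.689870
Sum = 0.9541

0.9541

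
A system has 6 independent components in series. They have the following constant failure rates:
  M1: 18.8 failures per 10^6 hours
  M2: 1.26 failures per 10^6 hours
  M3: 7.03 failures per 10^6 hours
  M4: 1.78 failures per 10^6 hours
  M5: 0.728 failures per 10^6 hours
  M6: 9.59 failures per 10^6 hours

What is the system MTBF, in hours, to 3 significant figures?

Series of exponential components: λ_sys = Σ λ_i
λ_sys = 0.0000188 + 0.00000126 + 0.00000703 + 0.00000178 + 0.000000728 + 0.00000959 = 3.9188e-05 /h
MTBF = 1 / λ_sys = 25500 h

25500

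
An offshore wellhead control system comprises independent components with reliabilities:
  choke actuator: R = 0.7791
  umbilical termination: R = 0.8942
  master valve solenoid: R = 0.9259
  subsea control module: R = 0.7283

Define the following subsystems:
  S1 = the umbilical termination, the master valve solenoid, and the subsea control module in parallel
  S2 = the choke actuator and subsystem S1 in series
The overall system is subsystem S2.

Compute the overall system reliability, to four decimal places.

0.7774

Parallel (umbilical termination, master valve solenoid, and subsea control module): 1 − (1 − 0.894200)(1 − 0.925900)(1 − 0.728300) = 0.997870
Series (choke actuator and [0.997870]): 0.779100 × 0.997870 = 0.7774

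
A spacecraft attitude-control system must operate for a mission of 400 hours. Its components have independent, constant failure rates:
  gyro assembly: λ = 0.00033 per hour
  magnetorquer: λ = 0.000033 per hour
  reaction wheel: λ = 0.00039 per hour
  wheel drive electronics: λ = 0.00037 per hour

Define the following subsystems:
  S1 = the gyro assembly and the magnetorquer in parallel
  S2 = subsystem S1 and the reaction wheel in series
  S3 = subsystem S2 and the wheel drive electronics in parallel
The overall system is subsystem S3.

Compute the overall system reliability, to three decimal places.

R(gyro assembly) = exp(−0.00033 × 400) = 0.87634
R(magnetorquer) = exp(−0.000033 × 400) = 0.98689
R(reaction wheel) = exp(−0.00039 × 400) = 0.85556
R(wheel drive electronics) = exp(−0.00037 × 400) = 0.86243
Parallel (gyro assembly and magnetorquer): 1 − (1 − 0.87634)(1 − 0.98689) = 0.99838
Series ([0.99838] and reaction wheel): 0.99838 × 0.85556 = 0.85417
Parallel ([0.85417] and wheel drive electronics): 1 − (1 − 0.85417)(1 − 0.86243) = 0.980

0.980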